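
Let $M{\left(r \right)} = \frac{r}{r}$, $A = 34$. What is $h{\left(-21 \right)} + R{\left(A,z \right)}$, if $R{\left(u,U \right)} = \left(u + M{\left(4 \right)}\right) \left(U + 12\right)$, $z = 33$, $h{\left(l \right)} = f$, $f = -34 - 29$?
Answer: $1512$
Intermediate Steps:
$f = -63$ ($f = -34 - 29 = -63$)
$h{\left(l \right)} = -63$
$M{\left(r \right)} = 1$
$R{\left(u,U \right)} = \left(1 + u\right) \left(12 + U\right)$ ($R{\left(u,U \right)} = \left(u + 1\right) \left(U + 12\right) = \left(1 + u\right) \left(12 + U\right)$)
$h{\left(-21 \right)} + R{\left(A,z \right)} = -63 + \left(12 + 33 + 12 \cdot 34 + 33 \cdot 34\right) = -63 + \left(12 + 33 + 408 + 1122\right) = -63 + 1575 = 1512$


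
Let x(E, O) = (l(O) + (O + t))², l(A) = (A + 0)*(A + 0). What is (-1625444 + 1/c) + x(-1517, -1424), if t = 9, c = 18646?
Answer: 76563035664648543/18646 ≈ 4.1061e+12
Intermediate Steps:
l(A) = A² (l(A) = A*A = A²)
x(E, O) = (9 + O + O²)² (x(E, O) = (O² + (O + 9))² = (O² + (9 + O))² = (9 + O + O²)²)
(-1625444 + 1/c) + x(-1517, -1424) = (-1625444 + 1/18646) + (9 - 1424 + (-1424)²)² = (-1625444 + 1/18646) + (9 - 1424 + 2027776)² = -30308028823/18646 + 2026361² = -30308028823/18646 + 4106138902321 = 76563035664648543/18646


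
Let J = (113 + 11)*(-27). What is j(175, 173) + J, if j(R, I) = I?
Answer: -3175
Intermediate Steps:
J = -3348 (J = 124*(-27) = -3348)
j(175, 173) + J = 173 - 3348 = -3175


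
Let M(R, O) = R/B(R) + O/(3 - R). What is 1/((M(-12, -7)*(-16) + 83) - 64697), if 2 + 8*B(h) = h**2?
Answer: -1065/68794438 ≈ -1.5481e-5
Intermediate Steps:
B(h) = -1/4 + h**2/8
M(R, O) = O/(3 - R) + R/(-1/4 + R**2/8) (M(R, O) = R/(-1/4 + R**2/8) + O/(3 - R) = O/(3 - R) + R/(-1/4 + R**2/8))
1/((M(-12, -7)*(-16) + 83) - 64697) = 1/((((-24*(-12) + 8*(-12)**2 - 1*(-7)*(-2 + (-12)**2))/((-3 - 12)*(-2 + (-12)**2)))*(-16) + 83) - 64697) = 1/((((288 + 8*144 - 1*(-7)*(-2 + 144))/((-15)*(-2 + 144)))*(-16) + 83) - 64697) = 1/((-1/15*(288 + 1152 - 1*(-7)*142)/142*(-16) + 83) - 64697) = 1/((-1/15*1/142*(288 + 1152 + 994)*(-16) + 83) - 64697) = 1/((-1/15*1/142*2434*(-16) + 83) - 64697) = 1/((-1217/1065*(-16) + 83) - 64697) = 1/((19472/1065 + 83) - 64697) = 1/(107867/1065 - 64697) = 1/(-68794438/1065) = -1065/68794438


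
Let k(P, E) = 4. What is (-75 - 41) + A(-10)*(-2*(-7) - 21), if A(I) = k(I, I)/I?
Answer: -566/5 ≈ -113.20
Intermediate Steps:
A(I) = 4/I
(-75 - 41) + A(-10)*(-2*(-7) - 21) = (-75 - 41) + (4/(-10))*(-2*(-7) - 21) = -116 + (4*(-1/10))*(14 - 21) = -116 - 2/5*(-7) = -116 + 14/5 = -566/5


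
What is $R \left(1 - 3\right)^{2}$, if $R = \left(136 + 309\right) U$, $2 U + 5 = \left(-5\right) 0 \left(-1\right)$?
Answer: $-4450$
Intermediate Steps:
$U = - \frac{5}{2}$ ($U = - \frac{5}{2} + \frac{\left(-5\right) 0 \left(-1\right)}{2} = - \frac{5}{2} + \frac{0 \left(-1\right)}{2} = - \frac{5}{2} + \frac{1}{2} \cdot 0 = - \frac{5}{2} + 0 = - \frac{5}{2} \approx -2.5$)
$R = - \frac{2225}{2}$ ($R = \left(136 + 309\right) \left(- \frac{5}{2}\right) = 445 \left(- \frac{5}{2}\right) = - \frac{2225}{2} \approx -1112.5$)
$R \left(1 - 3\right)^{2} = - \frac{2225 \left(1 - 3\right)^{2}}{2} = - \frac{2225 \left(-2\right)^{2}}{2} = \left(- \frac{2225}{2}\right) 4 = -4450$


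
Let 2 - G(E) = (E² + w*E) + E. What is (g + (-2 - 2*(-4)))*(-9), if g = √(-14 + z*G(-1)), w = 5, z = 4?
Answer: -54 - 9*√14 ≈ -87.675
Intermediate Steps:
G(E) = 2 - E² - 6*E (G(E) = 2 - ((E² + 5*E) + E) = 2 - (E² + 6*E) = 2 + (-E² - 6*E) = 2 - E² - 6*E)
g = √14 (g = √(-14 + 4*(2 - 1*(-1)² - 6*(-1))) = √(-14 + 4*(2 - 1*1 + 6)) = √(-14 + 4*(2 - 1 + 6)) = √(-14 + 4*7) = √(-14 + 28) = √14 ≈ 3.7417)
(g + (-2 - 2*(-4)))*(-9) = (√14 + (-2 - 2*(-4)))*(-9) = (√14 + (-2 + 8))*(-9) = (√14 + 6)*(-9) = (6 + √14)*(-9) = -54 - 9*√14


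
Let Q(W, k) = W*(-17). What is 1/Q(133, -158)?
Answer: -1/2261 ≈ -0.00044228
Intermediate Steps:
Q(W, k) = -17*W
1/Q(133, -158) = 1/(-17*133) = 1/(-2261) = -1/2261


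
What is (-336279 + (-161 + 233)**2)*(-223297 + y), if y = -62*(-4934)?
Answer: -27352089045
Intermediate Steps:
y = 305908
(-336279 + (-161 + 233)**2)*(-223297 + y) = (-336279 + (-161 + 233)**2)*(-223297 + 305908) = (-336279 + 72**2)*82611 = (-336279 + 5184)*82611 = -331095*82611 = -27352089045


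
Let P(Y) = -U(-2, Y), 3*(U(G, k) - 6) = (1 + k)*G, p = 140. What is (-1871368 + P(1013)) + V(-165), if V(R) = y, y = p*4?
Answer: -1870138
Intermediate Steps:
y = 560 (y = 140*4 = 560)
U(G, k) = 6 + G*(1 + k)/3 (U(G, k) = 6 + ((1 + k)*G)/3 = 6 + (G*(1 + k))/3 = 6 + G*(1 + k)/3)
V(R) = 560
P(Y) = -16/3 + 2*Y/3 (P(Y) = -(6 + (⅓)*(-2) + (⅓)*(-2)*Y) = -(6 - ⅔ - 2*Y/3) = -(16/3 - 2*Y/3) = -16/3 + 2*Y/3)
(-1871368 + P(1013)) + V(-165) = (-1871368 + (-16/3 + (⅔)*1013)) + 560 = (-1871368 + (-16/3 + 2026/3)) + 560 = (-1871368 + 670) + 560 = -1870698 + 560 = -1870138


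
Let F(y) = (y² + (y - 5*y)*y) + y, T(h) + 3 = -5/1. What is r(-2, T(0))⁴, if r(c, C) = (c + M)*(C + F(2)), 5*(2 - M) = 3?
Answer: 8503056/625 ≈ 13605.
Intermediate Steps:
T(h) = -8 (T(h) = -3 - 5/1 = -3 - 5*1 = -3 - 5 = -8)
M = 7/5 (M = 2 - ⅕*3 = 2 - ⅗ = 7/5 ≈ 1.4000)
F(y) = y - 3*y² (F(y) = (y² + (-4*y)*y) + y = (y² - 4*y²) + y = -3*y² + y = y - 3*y²)
r(c, C) = (-10 + C)*(7/5 + c) (r(c, C) = (c + 7/5)*(C + 2*(1 - 3*2)) = (7/5 + c)*(C + 2*(1 - 6)) = (7/5 + c)*(C + 2*(-5)) = (7/5 + c)*(C - 10) = (7/5 + c)*(-10 + C) = (-10 + C)*(7/5 + c))
r(-2, T(0))⁴ = (-14 - 10*(-2) + (7/5)*(-8) - 8*(-2))⁴ = (-14 + 20 - 56/5 + 16)⁴ = (54/5)⁴ = 8503056/625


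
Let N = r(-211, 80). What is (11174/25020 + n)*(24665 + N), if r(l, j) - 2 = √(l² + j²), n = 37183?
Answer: 11474223007639/12510 + 465164917*√50921/12510 ≈ 9.2559e+8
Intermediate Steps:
r(l, j) = 2 + √(j² + l²) (r(l, j) = 2 + √(l² + j²) = 2 + √(j² + l²))
N = 2 + √50921 (N = 2 + √(80² + (-211)²) = 2 + √(6400 + 44521) = 2 + √50921 ≈ 227.66)
(11174/25020 + n)*(24665 + N) = (11174/25020 + 37183)*(24665 + (2 + √50921)) = (11174*(1/25020) + 37183)*(24667 + √50921) = (5587/12510 + 37183)*(24667 + √50921) = 465164917*(24667 + √50921)/12510 = 11474223007639/12510 + 465164917*√50921/12510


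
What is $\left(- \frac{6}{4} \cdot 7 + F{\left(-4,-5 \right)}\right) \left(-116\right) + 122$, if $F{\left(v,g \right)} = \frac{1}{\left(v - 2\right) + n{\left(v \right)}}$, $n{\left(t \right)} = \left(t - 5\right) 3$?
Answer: $\frac{44336}{33} \approx 1343.5$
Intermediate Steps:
$n{\left(t \right)} = -15 + 3 t$ ($n{\left(t \right)} = \left(-5 + t\right) 3 = -15 + 3 t$)
$F{\left(v,g \right)} = \frac{1}{-17 + 4 v}$ ($F{\left(v,g \right)} = \frac{1}{\left(v - 2\right) + \left(-15 + 3 v\right)} = \frac{1}{\left(-2 + v\right) + \left(-15 + 3 v\right)} = \frac{1}{-17 + 4 v}$)
$\left(- \frac{6}{4} \cdot 7 + F{\left(-4,-5 \right)}\right) \left(-116\right) + 122 = \left(- \frac{6}{4} \cdot 7 + \frac{1}{-17 + 4 \left(-4\right)}\right) \left(-116\right) + 122 = \left(\left(-6\right) \frac{1}{4} \cdot 7 + \frac{1}{-17 - 16}\right) \left(-116\right) + 122 = \left(\left(- \frac{3}{2}\right) 7 + \frac{1}{-33}\right) \left(-116\right) + 122 = \left(- \frac{21}{2} - \frac{1}{33}\right) \left(-116\right) + 122 = \left(- \frac{695}{66}\right) \left(-116\right) + 122 = \frac{40310}{33} + 122 = \frac{44336}{33}$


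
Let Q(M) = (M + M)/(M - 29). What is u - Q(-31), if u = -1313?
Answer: -39421/30 ≈ -1314.0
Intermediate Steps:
Q(M) = 2*M/(-29 + M) (Q(M) = (2*M)/(-29 + M) = 2*M/(-29 + M))
u - Q(-31) = -1313 - 2*(-31)/(-29 - 31) = -1313 - 2*(-31)/(-60) = -1313 - 2*(-31)*(-1)/60 = -1313 - 1*31/30 = -1313 - 31/30 = -39421/30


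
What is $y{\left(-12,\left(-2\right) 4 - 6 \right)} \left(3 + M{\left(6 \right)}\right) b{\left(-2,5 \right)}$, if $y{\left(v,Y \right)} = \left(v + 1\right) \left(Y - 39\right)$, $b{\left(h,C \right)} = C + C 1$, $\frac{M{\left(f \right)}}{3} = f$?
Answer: $122430$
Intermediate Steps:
$M{\left(f \right)} = 3 f$
$b{\left(h,C \right)} = 2 C$ ($b{\left(h,C \right)} = C + C = 2 C$)
$y{\left(v,Y \right)} = \left(1 + v\right) \left(-39 + Y\right)$
$y{\left(-12,\left(-2\right) 4 - 6 \right)} \left(3 + M{\left(6 \right)}\right) b{\left(-2,5 \right)} = \left(-39 - 14 - -468 + \left(\left(-2\right) 4 - 6\right) \left(-12\right)\right) \left(3 + 3 \cdot 6\right) 2 \cdot 5 = \left(-39 - 14 + 468 + \left(-8 - 6\right) \left(-12\right)\right) \left(3 + 18\right) 10 = \left(-39 - 14 + 468 - -168\right) 21 \cdot 10 = \left(-39 - 14 + 468 + 168\right) 210 = 583 \cdot 210 = 122430$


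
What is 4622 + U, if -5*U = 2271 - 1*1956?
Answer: 4559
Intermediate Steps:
U = -63 (U = -(2271 - 1*1956)/5 = -(2271 - 1956)/5 = -⅕*315 = -63)
4622 + U = 4622 - 63 = 4559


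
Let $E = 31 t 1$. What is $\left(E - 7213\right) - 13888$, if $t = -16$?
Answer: $-21597$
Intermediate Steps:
$E = -496$ ($E = 31 \left(-16\right) 1 = \left(-496\right) 1 = -496$)
$\left(E - 7213\right) - 13888 = \left(-496 - 7213\right) - 13888 = -7709 - 13888 = -21597$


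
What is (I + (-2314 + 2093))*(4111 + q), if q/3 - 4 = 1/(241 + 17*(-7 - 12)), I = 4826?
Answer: 1556872215/82 ≈ 1.8986e+7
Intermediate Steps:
q = 981/82 (q = 12 + 3/(241 + 17*(-7 - 12)) = 12 + 3/(241 + 17*(-19)) = 12 + 3/(241 - 323) = 12 + 3/(-82) = 12 + 3*(-1/82) = 12 - 3/82 = 981/82 ≈ 11.963)
(I + (-2314 + 2093))*(4111 + q) = (4826 + (-2314 + 2093))*(4111 + 981/82) = (4826 - 221)*(338083/82) = 4605*(338083/82) = 1556872215/82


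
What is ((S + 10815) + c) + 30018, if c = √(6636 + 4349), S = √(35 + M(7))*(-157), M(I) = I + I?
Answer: 39734 + 13*√65 ≈ 39839.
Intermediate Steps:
M(I) = 2*I
S = -1099 (S = √(35 + 2*7)*(-157) = √(35 + 14)*(-157) = √49*(-157) = 7*(-157) = -1099)
c = 13*√65 (c = √10985 = 13*√65 ≈ 104.81)
((S + 10815) + c) + 30018 = ((-1099 + 10815) + 13*√65) + 30018 = (9716 + 13*√65) + 30018 = 39734 + 13*√65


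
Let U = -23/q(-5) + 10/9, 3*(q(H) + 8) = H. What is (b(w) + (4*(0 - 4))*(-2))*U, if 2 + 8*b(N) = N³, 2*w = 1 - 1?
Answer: 115697/1044 ≈ 110.82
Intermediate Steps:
w = 0 (w = (1 - 1)/2 = (½)*0 = 0)
b(N) = -¼ + N³/8
q(H) = -8 + H/3
U = 911/261 (U = -23/(-8 + (⅓)*(-5)) + 10/9 = -23/(-8 - 5/3) + 10*(⅑) = -23/(-29/3) + 10/9 = -23*(-3/29) + 10/9 = 69/29 + 10/9 = 911/261 ≈ 3.4904)
(b(w) + (4*(0 - 4))*(-2))*U = ((-¼ + (⅛)*0³) + (4*(0 - 4))*(-2))*(911/261) = ((-¼ + (⅛)*0) + (4*(-4))*(-2))*(911/261) = ((-¼ + 0) - 16*(-2))*(911/261) = (-¼ + 32)*(911/261) = (127/4)*(911/261) = 115697/1044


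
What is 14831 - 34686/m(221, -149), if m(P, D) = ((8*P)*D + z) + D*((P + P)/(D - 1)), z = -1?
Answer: 146268671588/9862273 ≈ 14831.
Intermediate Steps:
m(P, D) = -1 + 8*D*P + 2*D*P/(-1 + D) (m(P, D) = ((8*P)*D - 1) + D*((P + P)/(D - 1)) = (8*D*P - 1) + D*((2*P)/(-1 + D)) = (-1 + 8*D*P) + D*(2*P/(-1 + D)) = (-1 + 8*D*P) + 2*D*P/(-1 + D) = -1 + 8*D*P + 2*D*P/(-1 + D))
14831 - 34686/m(221, -149) = 14831 - 34686*(-1 - 149)/(1 - 1*(-149) - 6*(-149)*221 + 8*221*(-149)²) = 14831 - 34686*(-150/(1 + 149 + 197574 + 8*221*22201)) = 14831 - 34686*(-150/(1 + 149 + 197574 + 39251368)) = 14831 - 34686/((-1/150*39449092)) = 14831 - 34686/(-19724546/75) = 14831 - 34686*(-75/19724546) = 14831 + 1300725/9862273 = 146268671588/9862273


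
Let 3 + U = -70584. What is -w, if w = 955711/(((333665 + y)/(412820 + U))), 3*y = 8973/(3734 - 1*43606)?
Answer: -13041167998659136/13303887889 ≈ -9.8025e+5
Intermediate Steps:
U = -70587 (U = -3 - 70584 = -70587)
y = -2991/39872 (y = (8973/(3734 - 1*43606))/3 = (8973/(3734 - 43606))/3 = (8973/(-39872))/3 = (8973*(-1/39872))/3 = (⅓)*(-8973/39872) = -2991/39872 ≈ -0.075015)
w = 13041167998659136/13303887889 (w = 955711/(((333665 - 2991/39872)/(412820 - 70587))) = 955711/(((13303887889/39872)/342233)) = 955711/(((13303887889/39872)*(1/342233))) = 955711/(13303887889/13645514176) = 955711*(13645514176/13303887889) = 13041167998659136/13303887889 ≈ 9.8025e+5)
-w = -1*13041167998659136/13303887889 = -13041167998659136/13303887889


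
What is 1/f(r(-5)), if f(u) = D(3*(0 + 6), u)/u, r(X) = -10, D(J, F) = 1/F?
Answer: 100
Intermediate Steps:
f(u) = u**(-2) (f(u) = 1/(u*u) = u**(-2))
1/f(r(-5)) = 1/((-10)**(-2)) = 1/(1/100) = 100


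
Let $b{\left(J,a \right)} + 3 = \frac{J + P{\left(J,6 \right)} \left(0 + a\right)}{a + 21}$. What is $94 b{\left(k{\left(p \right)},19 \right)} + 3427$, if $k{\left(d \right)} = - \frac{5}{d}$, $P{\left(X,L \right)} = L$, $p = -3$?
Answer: $\frac{205009}{60} \approx 3416.8$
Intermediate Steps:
$b{\left(J,a \right)} = -3 + \frac{J + 6 a}{21 + a}$ ($b{\left(J,a \right)} = -3 + \frac{J + 6 \left(0 + a\right)}{a + 21} = -3 + \frac{J + 6 a}{21 + a}$)
$94 b{\left(k{\left(p \right)},19 \right)} + 3427 = 94 \frac{-63 - \frac{5}{-3} + 3 \cdot 19}{21 + 19} + 3427 = 94 \frac{-63 - - \frac{5}{3} + 57}{40} + 3427 = 94 \frac{-63 + \frac{5}{3} + 57}{40} + 3427 = 94 \cdot \frac{1}{40} \left(- \frac{13}{3}\right) + 3427 = 94 \left(- \frac{13}{120}\right) + 3427 = - \frac{611}{60} + 3427 = \frac{205009}{60}$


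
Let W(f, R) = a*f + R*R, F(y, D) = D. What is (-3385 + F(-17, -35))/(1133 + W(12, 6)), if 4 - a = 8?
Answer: -180/59 ≈ -3.0508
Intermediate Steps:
a = -4 (a = 4 - 1*8 = 4 - 8 = -4)
W(f, R) = R**2 - 4*f (W(f, R) = -4*f + R*R = -4*f + R**2 = R**2 - 4*f)
(-3385 + F(-17, -35))/(1133 + W(12, 6)) = (-3385 - 35)/(1133 + (6**2 - 4*12)) = -3420/(1133 + (36 - 48)) = -3420/(1133 - 12) = -3420/1121 = -3420*1/1121 = -180/59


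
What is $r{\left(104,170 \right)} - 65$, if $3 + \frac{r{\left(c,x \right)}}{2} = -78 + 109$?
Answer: $-9$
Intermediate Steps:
$r{\left(c,x \right)} = 56$ ($r{\left(c,x \right)} = -6 + 2 \left(-78 + 109\right) = -6 + 2 \cdot 31 = -6 + 62 = 56$)
$r{\left(104,170 \right)} - 65 = 56 - 65 = -9$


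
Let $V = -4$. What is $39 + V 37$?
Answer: $-109$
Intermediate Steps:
$39 + V 37 = 39 - 148 = -109$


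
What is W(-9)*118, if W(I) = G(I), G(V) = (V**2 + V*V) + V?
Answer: 18054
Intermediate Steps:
G(V) = V + 2*V**2 (G(V) = (V**2 + V**2) + V = 2*V**2 + V = V + 2*V**2)
W(I) = I*(1 + 2*I)
W(-9)*118 = -9*(1 + 2*(-9))*118 = -9*(1 - 18)*118 = -9*(-17)*118 = 153*118 = 18054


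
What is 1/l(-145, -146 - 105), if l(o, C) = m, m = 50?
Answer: 1/50 ≈ 0.020000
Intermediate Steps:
l(o, C) = 50
1/l(-145, -146 - 105) = 1/50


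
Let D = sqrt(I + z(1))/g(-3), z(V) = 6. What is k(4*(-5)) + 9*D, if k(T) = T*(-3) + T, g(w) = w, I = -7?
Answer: 40 - 3*I ≈ 40.0 - 3.0*I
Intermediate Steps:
k(T) = -2*T (k(T) = -3*T + T = -2*T)
D = -I/3 (D = sqrt(-7 + 6)/(-3) = sqrt(-1)*(-1/3) = I*(-1/3) = -I/3 ≈ -0.33333*I)
k(4*(-5)) + 9*D = -8*(-5) + 9*(-I/3) = -2*(-20) - 3*I = 40 - 3*I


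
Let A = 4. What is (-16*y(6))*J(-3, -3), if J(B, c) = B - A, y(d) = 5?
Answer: 560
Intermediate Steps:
J(B, c) = -4 + B (J(B, c) = B - 1*4 = B - 4 = -4 + B)
(-16*y(6))*J(-3, -3) = (-16*5)*(-4 - 3) = -80*(-7) = 560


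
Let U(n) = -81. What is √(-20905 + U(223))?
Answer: I*√20986 ≈ 144.87*I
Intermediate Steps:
√(-20905 + U(223)) = √(-20905 - 81) = √(-20986) = I*√20986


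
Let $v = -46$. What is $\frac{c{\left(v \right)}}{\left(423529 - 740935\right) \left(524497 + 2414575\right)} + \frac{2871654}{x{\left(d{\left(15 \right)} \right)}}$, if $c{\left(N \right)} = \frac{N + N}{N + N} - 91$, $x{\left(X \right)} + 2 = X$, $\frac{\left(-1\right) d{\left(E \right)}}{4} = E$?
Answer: $- \frac{7201360113887409}{155479847872} \approx -46317.0$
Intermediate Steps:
$d{\left(E \right)} = - 4 E$
$x{\left(X \right)} = -2 + X$
$c{\left(N \right)} = -90$ ($c{\left(N \right)} = \frac{2 N}{2 N} - 91 = 2 N \frac{1}{2 N} - 91 = 1 - 91 = -90$)
$\frac{c{\left(v \right)}}{\left(423529 - 740935\right) \left(524497 + 2414575\right)} + \frac{2871654}{x{\left(d{\left(15 \right)} \right)}} = - \frac{90}{\left(423529 - 740935\right) \left(524497 + 2414575\right)} + \frac{2871654}{-2 - 60} = - \frac{90}{\left(-317406\right) 2939072} + \frac{2871654}{-2 - 60} = - \frac{90}{-932879087232} + \frac{2871654}{-62} = \left(-90\right) \left(- \frac{1}{932879087232}\right) + 2871654 \left(- \frac{1}{62}\right) = \frac{15}{155479847872} - 46317 = - \frac{7201360113887409}{155479847872}$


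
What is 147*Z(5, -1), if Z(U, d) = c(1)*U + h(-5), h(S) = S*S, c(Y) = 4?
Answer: 6615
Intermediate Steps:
h(S) = S²
Z(U, d) = 25 + 4*U (Z(U, d) = 4*U + (-5)² = 4*U + 25 = 25 + 4*U)
147*Z(5, -1) = 147*(25 + 4*5) = 147*(25 + 20) = 147*45 = 6615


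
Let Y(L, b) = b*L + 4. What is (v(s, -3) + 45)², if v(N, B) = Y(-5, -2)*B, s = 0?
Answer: 9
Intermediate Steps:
Y(L, b) = 4 + L*b (Y(L, b) = L*b + 4 = 4 + L*b)
v(N, B) = 14*B (v(N, B) = (4 - 5*(-2))*B = (4 + 10)*B = 14*B)
(v(s, -3) + 45)² = (14*(-3) + 45)² = (-42 + 45)² = 3² = 9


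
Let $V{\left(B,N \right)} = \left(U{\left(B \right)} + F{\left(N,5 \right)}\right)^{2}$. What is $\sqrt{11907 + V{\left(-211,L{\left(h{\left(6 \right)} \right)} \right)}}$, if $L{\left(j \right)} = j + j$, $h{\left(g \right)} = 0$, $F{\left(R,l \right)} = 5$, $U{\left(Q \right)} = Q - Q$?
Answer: $2 \sqrt{2983} \approx 109.23$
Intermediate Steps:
$U{\left(Q \right)} = 0$
$L{\left(j \right)} = 2 j$
$V{\left(B,N \right)} = 25$ ($V{\left(B,N \right)} = \left(0 + 5\right)^{2} = 5^{2} = 25$)
$\sqrt{11907 + V{\left(-211,L{\left(h{\left(6 \right)} \right)} \right)}} = \sqrt{11907 + 25} = \sqrt{11932} = 2 \sqrt{2983}$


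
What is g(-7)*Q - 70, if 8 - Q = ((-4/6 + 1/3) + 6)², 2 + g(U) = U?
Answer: 147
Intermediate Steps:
g(U) = -2 + U
Q = -217/9 (Q = 8 - ((-4/6 + 1/3) + 6)² = 8 - ((-4*⅙ + 1*(⅓)) + 6)² = 8 - ((-⅔ + ⅓) + 6)² = 8 - (-⅓ + 6)² = 8 - (17/3)² = 8 - 1*289/9 = 8 - 289/9 = -217/9 ≈ -24.111)
g(-7)*Q - 70 = (-2 - 7)*(-217/9) - 70 = -9*(-217/9) - 70 = 217 - 70 = 147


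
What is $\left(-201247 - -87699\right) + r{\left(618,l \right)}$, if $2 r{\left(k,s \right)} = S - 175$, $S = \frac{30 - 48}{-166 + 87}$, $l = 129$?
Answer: $- \frac{17954391}{158} \approx -1.1364 \cdot 10^{5}$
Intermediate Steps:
$S = \frac{18}{79}$ ($S = - \frac{18}{-79} = \left(-18\right) \left(- \frac{1}{79}\right) = \frac{18}{79} \approx 0.22785$)
$r{\left(k,s \right)} = - \frac{13807}{158}$ ($r{\left(k,s \right)} = \frac{\frac{18}{79} - 175}{2} = \frac{1}{2} \left(- \frac{13807}{79}\right) = - \frac{13807}{158}$)
$\left(-201247 - -87699\right) + r{\left(618,l \right)} = \left(-201247 - -87699\right) - \frac{13807}{158} = \left(-201247 + 87699\right) - \frac{13807}{158} = -113548 - \frac{13807}{158} = - \frac{17954391}{158}$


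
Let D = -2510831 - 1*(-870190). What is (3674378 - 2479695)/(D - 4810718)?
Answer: -1194683/6451359 ≈ -0.18518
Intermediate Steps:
D = -1640641 (D = -2510831 + 870190 = -1640641)
(3674378 - 2479695)/(D - 4810718) = (3674378 - 2479695)/(-1640641 - 4810718) = 1194683/(-6451359) = 1194683*(-1/6451359) = -1194683/6451359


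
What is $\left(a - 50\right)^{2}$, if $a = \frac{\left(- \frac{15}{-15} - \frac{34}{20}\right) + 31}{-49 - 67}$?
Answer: $\frac{3399239809}{1345600} \approx 2526.2$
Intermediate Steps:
$a = - \frac{303}{1160}$ ($a = \frac{\left(\left(-15\right) \left(- \frac{1}{15}\right) - \frac{17}{10}\right) + 31}{-116} = \left(\left(1 - \frac{17}{10}\right) + 31\right) \left(- \frac{1}{116}\right) = \left(- \frac{7}{10} + 31\right) \left(- \frac{1}{116}\right) = \frac{303}{10} \left(- \frac{1}{116}\right) = - \frac{303}{1160} \approx -0.26121$)
$\left(a - 50\right)^{2} = \left(- \frac{303}{1160} - 50\right)^{2} = \left(- \frac{58303}{1160}\right)^{2} = \frac{3399239809}{1345600}$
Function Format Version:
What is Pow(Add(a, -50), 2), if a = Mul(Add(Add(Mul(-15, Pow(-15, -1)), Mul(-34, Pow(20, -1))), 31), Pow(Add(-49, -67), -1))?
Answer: Rational(3399239809, 1345600) ≈ 2526.2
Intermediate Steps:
a = Rational(-303, 1160) (a = Mul(Add(Add(Mul(-15, Rational(-1, 15)), Mul(-34, Rational(1, 20))), 31), Pow(-116, -1)) = Mul(Add(Add(1, Rational(-17, 10)), 31), Rational(-1, 116)) = Mul(Add(Rational(-7, 10), 31), Rational(-1, 116)) = Mul(Rational(303, 10), Rational(-1, 116)) = Rational(-303, 1160) ≈ -0.26121)
Pow(Add(a, -50), 2) = Pow(Add(Rational(-303, 1160), -50), 2) = Pow(Rational(-58303, 1160), 2) = Rational(3399239809, 1345600)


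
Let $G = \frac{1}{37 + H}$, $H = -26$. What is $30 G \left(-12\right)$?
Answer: $- \frac{360}{11} \approx -32.727$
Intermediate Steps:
$G = \frac{1}{11}$ ($G = \frac{1}{37 - 26} = \frac{1}{11} \approx 0.090909$)
$30 G \left(-12\right) = 30 \cdot \frac{1}{11} \left(-12\right) = \frac{30}{11} \left(-12\right) = - \frac{360}{11}$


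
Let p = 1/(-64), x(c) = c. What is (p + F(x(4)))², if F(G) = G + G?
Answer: 261121/4096 ≈ 63.750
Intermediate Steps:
F(G) = 2*G
p = -1/64 ≈ -0.015625
(p + F(x(4)))² = (-1/64 + 2*4)² = (-1/64 + 8)² = (511/64)² = 261121/4096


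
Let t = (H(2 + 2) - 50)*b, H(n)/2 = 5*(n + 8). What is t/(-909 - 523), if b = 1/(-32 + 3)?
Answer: 35/20764 ≈ 0.0016856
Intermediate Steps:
b = -1/29 (b = 1/(-29) = -1/29 ≈ -0.034483)
H(n) = 80 + 10*n (H(n) = 2*(5*(n + 8)) = 2*(5*(8 + n)) = 2*(40 + 5*n) = 80 + 10*n)
t = -70/29 (t = ((80 + 10*(2 + 2)) - 50)*(-1/29) = ((80 + 10*4) - 50)*(-1/29) = ((80 + 40) - 50)*(-1/29) = (120 - 50)*(-1/29) = 70*(-1/29) = -70/29 ≈ -2.4138)
t/(-909 - 523) = -70/(29*(-909 - 523)) = -70/29/(-1432) = -70/29*(-1/1432) = 35/20764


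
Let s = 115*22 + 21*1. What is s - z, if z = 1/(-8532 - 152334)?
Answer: 410369167/160866 ≈ 2551.0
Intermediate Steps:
s = 2551 (s = 2530 + 21 = 2551)
z = -1/160866 (z = 1/(-160866) = -1/160866 ≈ -6.2164e-6)
s - z = 2551 - 1*(-1/160866) = 2551 + 1/160866 = 410369167/160866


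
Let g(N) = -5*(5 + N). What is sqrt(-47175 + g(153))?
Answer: I*sqrt(47965) ≈ 219.01*I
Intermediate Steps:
g(N) = -25 - 5*N
sqrt(-47175 + g(153)) = sqrt(-47175 + (-25 - 5*153)) = sqrt(-47175 + (-25 - 765)) = sqrt(-47175 - 790) = sqrt(-47965) = I*sqrt(47965)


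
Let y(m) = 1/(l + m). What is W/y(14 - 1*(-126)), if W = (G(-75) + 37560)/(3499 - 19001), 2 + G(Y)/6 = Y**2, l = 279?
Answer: -14936931/7751 ≈ -1927.1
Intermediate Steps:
y(m) = 1/(279 + m)
G(Y) = -12 + 6*Y**2
W = -35649/7751 (W = ((-12 + 6*(-75)**2) + 37560)/(3499 - 19001) = ((-12 + 6*5625) + 37560)/(-15502) = ((-12 + 33750) + 37560)*(-1/15502) = (33738 + 37560)*(-1/15502) = 71298*(-1/15502) = -35649/7751 ≈ -4.5993)
W/y(14 - 1*(-126)) = -(10445157/7751 + 4491774/7751) = -35649/(7751*(1/(279 + (14 + 126)))) = -35649/(7751*(1/(279 + 140))) = -35649/(7751*(1/419)) = -35649/(7751*1/419) = -35649/7751*419 = -14936931/7751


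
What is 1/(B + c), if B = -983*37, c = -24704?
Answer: -1/61075 ≈ -1.6373e-5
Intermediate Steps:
B = -36371
1/(B + c) = 1/(-36371 - 24704) = 1/(-61075) = -1/61075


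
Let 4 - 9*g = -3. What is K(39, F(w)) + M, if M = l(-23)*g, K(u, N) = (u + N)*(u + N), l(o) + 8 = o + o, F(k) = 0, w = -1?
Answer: 1479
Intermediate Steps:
g = 7/9 (g = 4/9 - ⅑*(-3) = 4/9 + ⅓ = 7/9 ≈ 0.77778)
l(o) = -8 + 2*o (l(o) = -8 + (o + o) = -8 + 2*o)
K(u, N) = (N + u)² (K(u, N) = (N + u)*(N + u) = (N + u)²)
M = -42 (M = (-8 + 2*(-23))*(7/9) = (-8 - 46)*(7/9) = -54*7/9 = -42)
K(39, F(w)) + M = (0 + 39)² - 42 = 39² - 42 = 1521 - 42 = 1479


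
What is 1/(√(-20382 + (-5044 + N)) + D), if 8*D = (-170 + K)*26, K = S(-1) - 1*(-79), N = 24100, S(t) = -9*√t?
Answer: 4/(-1183 - 117*I + 4*I*√1326) ≈ -0.0033793 - 8.1859e-5*I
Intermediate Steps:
K = 79 - 9*I (K = -9*I - 1*(-79) = -9*I + 79 = 79 - 9*I ≈ 79.0 - 9.0*I)
D = -1183/4 - 117*I/4 (D = ((-170 + (79 - 9*I))*26)/8 = ((-91 - 9*I)*26)/8 = (-2366 - 234*I)/8 = -1183/4 - 117*I/4 ≈ -295.75 - 29.25*I)
1/(√(-20382 + (-5044 + N)) + D) = 1/(√(-20382 + (-5044 + 24100)) + (-1183/4 - 117*I/4)) = 1/(√(-20382 + 19056) + (-1183/4 - 117*I/4)) = 1/(√(-1326) + (-1183/4 - 117*I/4)) = 1/(I*√1326 + (-1183/4 - 117*I/4)) = 1/(-1183/4 - 117*I/4 + I*√1326)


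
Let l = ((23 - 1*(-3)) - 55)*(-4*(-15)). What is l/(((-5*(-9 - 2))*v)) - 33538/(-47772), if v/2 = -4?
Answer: 611750/131373 ≈ 4.6566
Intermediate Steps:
v = -8 (v = 2*(-4) = -8)
l = -1740 (l = ((23 + 3) - 55)*60 = (26 - 55)*60 = -29*60 = -1740)
l/(((-5*(-9 - 2))*v)) - 33538/(-47772) = -1740*1/(40*(-9 - 2)) - 33538/(-47772) = -1740/(-5*(-11)*(-8)) - 33538*(-1/47772) = -1740/(55*(-8)) + 16769/23886 = -1740/(-440) + 16769/23886 = -1740*(-1/440) + 16769/23886 = 87/22 + 16769/23886 = 611750/131373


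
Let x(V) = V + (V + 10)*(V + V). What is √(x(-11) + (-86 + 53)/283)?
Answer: 2*√217910/283 ≈ 3.2990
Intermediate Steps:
x(V) = V + 2*V*(10 + V) (x(V) = V + (10 + V)*(2*V) = V + 2*V*(10 + V))
√(x(-11) + (-86 + 53)/283) = √(-11*(21 + 2*(-11)) + (-86 + 53)/283) = √(-11*(21 - 22) - 33*1/283) = √(-11*(-1) - 33/283) = √(11 - 33/283) = √(3080/283) = 2*√217910/283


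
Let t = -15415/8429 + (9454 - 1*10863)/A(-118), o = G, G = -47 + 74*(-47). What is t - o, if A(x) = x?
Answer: 3516100041/994622 ≈ 3535.1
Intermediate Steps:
G = -3525 (G = -47 - 3478 = -3525)
o = -3525
t = 10057491/994622 (t = -15415/8429 + (9454 - 1*10863)/(-118) = -15415*1/8429 + (9454 - 10863)*(-1/118) = -15415/8429 - 1409*(-1/118) = -15415/8429 + 1409/118 = 10057491/994622 ≈ 10.112)
t - o = 10057491/994622 - 1*(-3525) = 10057491/994622 + 3525 = 3516100041/994622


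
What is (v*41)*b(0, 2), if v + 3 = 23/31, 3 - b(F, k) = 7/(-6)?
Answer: -35875/93 ≈ -385.75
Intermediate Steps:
b(F, k) = 25/6 (b(F, k) = 3 - 7/(-6) = 3 - 7*(-1)/6 = 3 - 1*(-7/6) = 3 + 7/6 = 25/6)
v = -70/31 (v = -3 + 23/31 = -70/31 ≈ -2.2581)
(v*41)*b(0, 2) = -70/31*41*(25/6) = -2870/31*25/6 = -35875/93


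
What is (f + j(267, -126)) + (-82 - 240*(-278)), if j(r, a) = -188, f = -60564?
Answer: 5886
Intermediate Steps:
(f + j(267, -126)) + (-82 - 240*(-278)) = (-60564 - 188) + (-82 - 240*(-278)) = -60752 + (-82 + 66720) = -60752 + 66638 = 5886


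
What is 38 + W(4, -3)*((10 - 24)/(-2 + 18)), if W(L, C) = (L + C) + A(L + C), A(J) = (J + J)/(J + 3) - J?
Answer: 601/16 ≈ 37.563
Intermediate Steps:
A(J) = -J + 2*J/(3 + J) (A(J) = (2*J)/(3 + J) - J = 2*J/(3 + J) - J = -J + 2*J/(3 + J))
W(L, C) = C + L - (C + L)*(1 + C + L)/(3 + C + L) (W(L, C) = (L + C) - (L + C)*(1 + (L + C))/(3 + (L + C)) = (C + L) - (C + L)*(1 + (C + L))/(3 + (C + L)) = (C + L) - (C + L)*(1 + C + L)/(3 + C + L) = C + L - (C + L)*(1 + C + L)/(3 + C + L))
38 + W(4, -3)*((10 - 24)/(-2 + 18)) = 38 + (2*(-3 + 4)/(3 - 3 + 4))*((10 - 24)/(-2 + 18)) = 38 + (2*1/4)*(-14/16) = 38 + (2*(¼)*1)*(-14*1/16) = 38 + (½)*(-7/8) = 38 - 7/16 = 601/16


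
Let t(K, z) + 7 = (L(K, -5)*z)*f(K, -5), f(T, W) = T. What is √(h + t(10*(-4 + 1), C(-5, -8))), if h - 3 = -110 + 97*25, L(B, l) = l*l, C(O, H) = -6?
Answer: 7*√139 ≈ 82.529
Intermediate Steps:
L(B, l) = l²
t(K, z) = -7 + 25*K*z (t(K, z) = -7 + ((-5)²*z)*K = -7 + (25*z)*K = -7 + 25*K*z)
h = 2318 (h = 3 + (-110 + 97*25) = 3 + (-110 + 2425) = 3 + 2315 = 2318)
√(h + t(10*(-4 + 1), C(-5, -8))) = √(2318 + (-7 + 25*(10*(-4 + 1))*(-6))) = √(2318 + (-7 + 25*(10*(-3))*(-6))) = √(2318 + (-7 + 25*(-30)*(-6))) = √(2318 + (-7 + 4500)) = √(2318 + 4493) = √6811 = 7*√139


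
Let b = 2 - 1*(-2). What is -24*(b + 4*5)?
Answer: -576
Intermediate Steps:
b = 4 (b = 2 + 2 = 4)
-24*(b + 4*5) = -24*(4 + 4*5) = -24*(4 + 20) = -24*24 = -576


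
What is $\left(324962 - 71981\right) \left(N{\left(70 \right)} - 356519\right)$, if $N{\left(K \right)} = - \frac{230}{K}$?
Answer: $- \frac{631353550536}{7} \approx -9.0193 \cdot 10^{10}$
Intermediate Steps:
$\left(324962 - 71981\right) \left(N{\left(70 \right)} - 356519\right) = \left(324962 - 71981\right) \left(- \frac{230}{70} - 356519\right) = 252981 \left(\left(-230\right) \frac{1}{70} - 356519\right) = 252981 \left(- \frac{23}{7} - 356519\right) = 252981 \left(- \frac{2495656}{7}\right) = - \frac{631353550536}{7}$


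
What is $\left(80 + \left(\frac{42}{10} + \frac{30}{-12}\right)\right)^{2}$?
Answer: $\frac{667489}{100} \approx 6674.9$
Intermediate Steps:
$\left(80 + \left(\frac{42}{10} + \frac{30}{-12}\right)\right)^{2} = \left(80 + \left(42 \cdot \frac{1}{10} + 30 \left(- \frac{1}{12}\right)\right)\right)^{2} = \left(80 + \left(\frac{21}{5} - \frac{5}{2}\right)\right)^{2} = \left(80 + \frac{17}{10}\right)^{2} = \left(\frac{817}{10}\right)^{2} = \frac{667489}{100}$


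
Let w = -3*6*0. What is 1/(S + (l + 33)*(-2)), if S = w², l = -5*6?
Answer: -⅙ ≈ -0.16667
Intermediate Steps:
l = -30
w = 0 (w = -18*0 = 0)
S = 0 (S = 0² = 0)
1/(S + (l + 33)*(-2)) = 1/(0 + (-30 + 33)*(-2)) = 1/(0 + 3*(-2)) = 1/(0 - 6) = 1/(-6) = -⅙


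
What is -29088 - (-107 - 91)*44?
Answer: -20376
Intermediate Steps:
-29088 - (-107 - 91)*44 = -29088 - (-198)*44 = -29088 - 1*(-8712) = -29088 + 8712 = -20376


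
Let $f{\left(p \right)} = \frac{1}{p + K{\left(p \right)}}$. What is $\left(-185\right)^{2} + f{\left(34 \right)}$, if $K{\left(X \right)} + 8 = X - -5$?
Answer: $\frac{2224626}{65} \approx 34225.0$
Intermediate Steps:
$K{\left(X \right)} = -3 + X$ ($K{\left(X \right)} = -8 + \left(X - -5\right) = -8 + \left(X + 5\right) = -8 + \left(5 + X\right) = -3 + X$)
$f{\left(p \right)} = \frac{1}{-3 + 2 p}$ ($f{\left(p \right)} = \frac{1}{p + \left(-3 + p\right)} = \frac{1}{-3 + 2 p}$)
$\left(-185\right)^{2} + f{\left(34 \right)} = \left(-185\right)^{2} + \frac{1}{-3 + 2 \cdot 34} = 34225 + \frac{1}{-3 + 68} = 34225 + \frac{1}{65} = \frac{2224626}{65}$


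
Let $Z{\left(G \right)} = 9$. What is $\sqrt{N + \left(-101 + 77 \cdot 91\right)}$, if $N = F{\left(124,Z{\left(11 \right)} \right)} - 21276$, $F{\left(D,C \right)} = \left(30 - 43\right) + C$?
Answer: $i \sqrt{14374} \approx 119.89 i$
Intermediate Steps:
$F{\left(D,C \right)} = -13 + C$
$N = -21280$ ($N = \left(-13 + 9\right) - 21276 = -4 - 21276 = -21280$)
$\sqrt{N + \left(-101 + 77 \cdot 91\right)} = \sqrt{-21280 + \left(-101 + 77 \cdot 91\right)} = \sqrt{-21280 + \left(-101 + 7007\right)} = \sqrt{-21280 + 6906} = \sqrt{-14374} = i \sqrt{14374}$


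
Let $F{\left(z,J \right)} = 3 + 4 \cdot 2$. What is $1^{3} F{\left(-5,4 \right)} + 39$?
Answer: $50$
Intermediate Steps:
$F{\left(z,J \right)} = 11$ ($F{\left(z,J \right)} = 3 + 8 = 11$)
$1^{3} F{\left(-5,4 \right)} + 39 = 1^{3} \cdot 11 + 39 = 1 \cdot 11 + 39 = 11 + 39 = 50$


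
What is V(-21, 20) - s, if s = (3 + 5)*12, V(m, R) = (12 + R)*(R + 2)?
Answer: 608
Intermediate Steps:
V(m, R) = (2 + R)*(12 + R) (V(m, R) = (12 + R)*(2 + R) = (2 + R)*(12 + R))
s = 96 (s = 8*12 = 96)
V(-21, 20) - s = (24 + 20**2 + 14*20) - 1*96 = (24 + 400 + 280) - 96 = 704 - 96 = 608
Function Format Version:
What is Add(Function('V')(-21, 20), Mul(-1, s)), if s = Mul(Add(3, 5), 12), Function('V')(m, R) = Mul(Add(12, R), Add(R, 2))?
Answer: 608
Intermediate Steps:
Function('V')(m, R) = Mul(Add(2, R), Add(12, R)) (Function('V')(m, R) = Mul(Add(12, R), Add(2, R)) = Mul(Add(2, R), Add(12, R)))
s = 96 (s = Mul(8, 12) = 96)
Add(Function('V')(-21, 20), Mul(-1, s)) = Add(Add(24, Pow(20, 2), Mul(14, 20)), Mul(-1, 96)) = Add(Add(24, 400, 280), -96) = Add(704, -96) = 608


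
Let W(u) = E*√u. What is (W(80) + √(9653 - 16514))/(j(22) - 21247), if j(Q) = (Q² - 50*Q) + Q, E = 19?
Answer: -76*√5/21841 - I*√6861/21841 ≈ -0.0077808 - 0.0037925*I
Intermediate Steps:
j(Q) = Q² - 49*Q
W(u) = 19*√u
(W(80) + √(9653 - 16514))/(j(22) - 21247) = (19*√80 + √(9653 - 16514))/(22*(-49 + 22) - 21247) = (19*(4*√5) + √(-6861))/(22*(-27) - 21247) = (76*√5 + I*√6861)/(-594 - 21247) = (76*√5 + I*√6861)/(-21841) = (76*√5 + I*√6861)*(-1/21841) = -76*√5/21841 - I*√6861/21841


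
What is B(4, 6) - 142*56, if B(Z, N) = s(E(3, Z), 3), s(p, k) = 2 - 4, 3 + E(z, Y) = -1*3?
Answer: -7954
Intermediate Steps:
E(z, Y) = -6 (E(z, Y) = -3 - 1*3 = -3 - 3 = -6)
s(p, k) = -2
B(Z, N) = -2
B(4, 6) - 142*56 = -2 - 142*56 = -2 - 7952 = -7954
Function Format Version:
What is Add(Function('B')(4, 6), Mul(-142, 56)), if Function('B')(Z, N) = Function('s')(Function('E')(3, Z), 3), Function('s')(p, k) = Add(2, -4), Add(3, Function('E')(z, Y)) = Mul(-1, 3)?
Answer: -7954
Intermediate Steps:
Function('E')(z, Y) = -6 (Function('E')(z, Y) = Add(-3, Mul(-1, 3)) = Add(-3, -3) = -6)
Function('s')(p, k) = -2
Function('B')(Z, N) = -2
Add(Function('B')(4, 6), Mul(-142, 56)) = Add(-2, Mul(-142, 56)) = Add(-2, -7952) = -7954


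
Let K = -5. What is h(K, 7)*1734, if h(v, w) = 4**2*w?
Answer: 194208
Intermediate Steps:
h(v, w) = 16*w
h(K, 7)*1734 = (16*7)*1734 = 112*1734 = 194208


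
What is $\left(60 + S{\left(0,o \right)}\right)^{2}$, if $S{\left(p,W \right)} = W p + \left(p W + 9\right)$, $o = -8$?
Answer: $4761$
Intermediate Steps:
$S{\left(p,W \right)} = 9 + 2 W p$ ($S{\left(p,W \right)} = W p + \left(W p + 9\right) = W p + \left(9 + W p\right) = 9 + 2 W p$)
$\left(60 + S{\left(0,o \right)}\right)^{2} = \left(60 + \left(9 + 2 \left(-8\right) 0\right)\right)^{2} = \left(60 + \left(9 + 0\right)\right)^{2} = \left(60 + 9\right)^{2} = 69^{2} = 4761$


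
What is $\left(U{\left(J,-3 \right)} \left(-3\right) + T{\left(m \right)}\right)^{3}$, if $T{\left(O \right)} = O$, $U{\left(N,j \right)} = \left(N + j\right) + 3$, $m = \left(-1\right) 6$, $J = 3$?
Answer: $-3375$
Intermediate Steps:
$m = -6$
$U{\left(N,j \right)} = 3 + N + j$
$\left(U{\left(J,-3 \right)} \left(-3\right) + T{\left(m \right)}\right)^{3} = \left(\left(3 + 3 - 3\right) \left(-3\right) - 6\right)^{3} = \left(3 \left(-3\right) - 6\right)^{3} = \left(-9 - 6\right)^{3} = \left(-15\right)^{3} = -3375$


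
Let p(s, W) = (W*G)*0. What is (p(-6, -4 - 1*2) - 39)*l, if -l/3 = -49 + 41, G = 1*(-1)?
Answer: -936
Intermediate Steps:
G = -1
p(s, W) = 0 (p(s, W) = (W*(-1))*0 = -W*0 = 0)
l = 24 (l = -3*(-49 + 41) = -3*(-8) = 24)
(p(-6, -4 - 1*2) - 39)*l = (0 - 39)*24 = -39*24 = -936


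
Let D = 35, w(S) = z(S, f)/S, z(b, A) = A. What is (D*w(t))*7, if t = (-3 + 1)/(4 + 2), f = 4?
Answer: -2940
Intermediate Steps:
t = -⅓ (t = -2/6 = -2*⅙ = -⅓ ≈ -0.33333)
w(S) = 4/S
(D*w(t))*7 = (35*(4/(-⅓)))*7 = (35*(4*(-3)))*7 = (35*(-12))*7 = -420*7 = -2940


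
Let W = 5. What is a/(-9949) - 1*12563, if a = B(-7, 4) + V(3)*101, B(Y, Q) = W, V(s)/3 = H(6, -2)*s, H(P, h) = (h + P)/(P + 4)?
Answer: -624948278/49745 ≈ -12563.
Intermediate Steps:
H(P, h) = (P + h)/(4 + P)
V(s) = 6*s/5 (V(s) = 3*(((6 - 2)/(4 + 6))*s) = 3*((4/10)*s) = 3*(((⅒)*4)*s) = 3*(2*s/5) = 6*s/5)
B(Y, Q) = 5
a = 1843/5 (a = 5 + ((6/5)*3)*101 = 5 + (18/5)*101 = 5 + 1818/5 = 1843/5 ≈ 368.60)
a/(-9949) - 1*12563 = (1843/5)/(-9949) - 1*12563 = (1843/5)*(-1/9949) - 12563 = -1843/49745 - 12563 = -624948278/49745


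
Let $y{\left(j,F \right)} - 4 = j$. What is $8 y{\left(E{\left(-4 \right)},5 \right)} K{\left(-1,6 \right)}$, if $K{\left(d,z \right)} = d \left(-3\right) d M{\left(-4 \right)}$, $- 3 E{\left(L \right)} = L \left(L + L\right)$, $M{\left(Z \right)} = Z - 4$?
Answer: $-1280$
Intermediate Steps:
$M{\left(Z \right)} = -4 + Z$ ($M{\left(Z \right)} = Z - 4 = -4 + Z$)
$E{\left(L \right)} = - \frac{2 L^{2}}{3}$ ($E{\left(L \right)} = - \frac{L \left(L + L\right)}{3} = - \frac{L 2 L}{3} = - \frac{2 L^{2}}{3}$)
$y{\left(j,F \right)} = 4 + j$
$K{\left(d,z \right)} = 24 d^{2}$ ($K{\left(d,z \right)} = d \left(-3\right) d \left(-4 - 4\right) = - 3 d d \left(-8\right) = - 3 d^{2} \left(-8\right) = 24 d^{2}$)
$8 y{\left(E{\left(-4 \right)},5 \right)} K{\left(-1,6 \right)} = 8 \left(4 - \frac{2 \left(-4\right)^{2}}{3}\right) 24 \left(-1\right)^{2} = 8 \left(4 - \frac{32}{3}\right) 24 \cdot 1 = 8 \left(4 - \frac{32}{3}\right) 24 = 8 \left(- \frac{20}{3}\right) 24 = \left(- \frac{160}{3}\right) 24 = -1280$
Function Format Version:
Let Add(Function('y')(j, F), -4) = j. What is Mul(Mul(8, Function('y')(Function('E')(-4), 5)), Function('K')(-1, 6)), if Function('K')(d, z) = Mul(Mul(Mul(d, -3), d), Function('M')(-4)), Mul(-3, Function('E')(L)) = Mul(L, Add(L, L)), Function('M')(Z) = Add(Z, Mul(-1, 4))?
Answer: -1280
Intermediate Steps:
Function('M')(Z) = Add(-4, Z) (Function('M')(Z) = Add(Z, -4) = Add(-4, Z))
Function('E')(L) = Mul(Rational(-2, 3), Pow(L, 2)) (Function('E')(L) = Mul(Rational(-1, 3), Mul(L, Add(L, L))) = Mul(Rational(-1, 3), Mul(L, Mul(2, L))) = Mul(Rational(-1, 3), Mul(2, Pow(L, 2))) = Mul(Rational(-2, 3), Pow(L, 2)))
Function('y')(j, F) = Add(4, j)
Function('K')(d, z) = Mul(24, Pow(d, 2)) (Function('K')(d, z) = Mul(Mul(Mul(d, -3), d), Add(-4, -4)) = Mul(Mul(Mul(-3, d), d), -8) = Mul(Mul(-3, Pow(d, 2)), -8) = Mul(24, Pow(d, 2)))
Mul(Mul(8, Function('y')(Function('E')(-4), 5)), Function('K')(-1, 6)) = Mul(Mul(8, Add(4, Mul(Rational(-2, 3), Pow(-4, 2)))), Mul(24, Pow(-1, 2))) = Mul(Mul(8, Add(4, Mul(Rational(-2, 3), 16))), Mul(24, 1)) = Mul(Mul(8, Add(4, Rational(-32, 3))), 24) = Mul(Mul(8, Rational(-20, 3)), 24) = Mul(Rational(-160, 3), 24) = -1280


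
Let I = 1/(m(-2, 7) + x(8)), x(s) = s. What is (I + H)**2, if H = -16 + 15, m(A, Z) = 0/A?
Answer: 49/64 ≈ 0.76563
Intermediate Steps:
m(A, Z) = 0
H = -1
I = 1/8 (I = 1/(0 + 8) = 1/8 ≈ 0.12500)
(I + H)**2 = (1/8 - 1)**2 = (-7/8)**2 = 49/64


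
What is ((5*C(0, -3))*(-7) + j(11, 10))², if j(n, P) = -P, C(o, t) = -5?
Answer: 27225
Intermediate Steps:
((5*C(0, -3))*(-7) + j(11, 10))² = ((5*(-5))*(-7) - 1*10)² = (-25*(-7) - 10)² = (175 - 10)² = 165² = 27225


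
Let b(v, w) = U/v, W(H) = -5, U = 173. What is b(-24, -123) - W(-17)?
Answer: -53/24 ≈ -2.2083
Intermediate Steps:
b(v, w) = 173/v
b(-24, -123) - W(-17) = 173/(-24) - 1*(-5) = 173*(-1/24) + 5 = -173/24 + 5 = -53/24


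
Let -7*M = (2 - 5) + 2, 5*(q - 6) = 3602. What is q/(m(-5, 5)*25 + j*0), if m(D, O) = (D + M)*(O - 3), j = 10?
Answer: -6356/2125 ≈ -2.9911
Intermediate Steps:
q = 3632/5 (q = 6 + (1/5)*3602 = 6 + 3602/5 = 3632/5 ≈ 726.40)
M = 1/7 (M = -((2 - 5) + 2)/7 = -(-3 + 2)/7 = -1/7*(-1) = 1/7 ≈ 0.14286)
m(D, O) = (-3 + O)*(1/7 + D) (m(D, O) = (D + 1/7)*(O - 3) = (1/7 + D)*(-3 + O) = (-3 + O)*(1/7 + D))
q/(m(-5, 5)*25 + j*0) = 3632/(5*((-3/7 - 3*(-5) + (1/7)*5 - 5*5)*25 + 10*0)) = 3632/(5*((-3/7 + 15 + 5/7 - 25)*25 + 0)) = 3632/(5*(-68/7*25 + 0)) = 3632/(5*(-1700/7 + 0)) = 3632/(5*(-1700/7)) = (3632/5)*(-7/1700) = -6356/2125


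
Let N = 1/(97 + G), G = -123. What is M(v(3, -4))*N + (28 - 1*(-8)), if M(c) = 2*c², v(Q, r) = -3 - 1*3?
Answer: 432/13 ≈ 33.231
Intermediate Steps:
v(Q, r) = -6 (v(Q, r) = -3 - 3 = -6)
N = -1/26 (N = 1/(97 - 123) = 1/(-26) = -1/26 ≈ -0.038462)
M(v(3, -4))*N + (28 - 1*(-8)) = (2*(-6)²)*(-1/26) + (28 - 1*(-8)) = (2*36)*(-1/26) + (28 + 8) = 72*(-1/26) + 36 = -36/13 + 36 = 432/13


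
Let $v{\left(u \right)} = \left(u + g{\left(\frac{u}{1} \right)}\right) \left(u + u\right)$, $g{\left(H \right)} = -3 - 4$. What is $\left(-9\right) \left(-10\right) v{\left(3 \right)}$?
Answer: $-2160$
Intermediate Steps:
$g{\left(H \right)} = -7$ ($g{\left(H \right)} = -3 - 4 = -7$)
$v{\left(u \right)} = 2 u \left(-7 + u\right)$ ($v{\left(u \right)} = \left(u - 7\right) \left(u + u\right) = \left(-7 + u\right) 2 u = 2 u \left(-7 + u\right)$)
$\left(-9\right) \left(-10\right) v{\left(3 \right)} = \left(-9\right) \left(-10\right) 2 \cdot 3 \left(-7 + 3\right) = 90 \cdot 2 \cdot 3 \left(-4\right) = 90 \left(-24\right) = -2160$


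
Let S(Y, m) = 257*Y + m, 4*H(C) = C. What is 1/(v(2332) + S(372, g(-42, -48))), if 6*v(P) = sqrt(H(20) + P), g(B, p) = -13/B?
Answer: 84323001/8061642230324 - 147*sqrt(2337)/8061642230324 ≈ 1.0459e-5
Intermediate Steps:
H(C) = C/4
S(Y, m) = m + 257*Y
v(P) = sqrt(5 + P)/6 (v(P) = sqrt((1/4)*20 + P)/6 = sqrt(5 + P)/6)
1/(v(2332) + S(372, g(-42, -48))) = 1/(sqrt(5 + 2332)/6 + (-13/(-42) + 257*372)) = 1/(sqrt(2337)/6 + (-13*(-1/42) + 95604)) = 1/(sqrt(2337)/6 + (13/42 + 95604)) = 1/(sqrt(2337)/6 + 4015381/42) = 1/(4015381/42 + sqrt(2337)/6)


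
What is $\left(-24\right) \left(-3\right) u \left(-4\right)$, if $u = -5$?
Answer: $1440$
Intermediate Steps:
$\left(-24\right) \left(-3\right) u \left(-4\right) = \left(-24\right) \left(-3\right) \left(\left(-5\right) \left(-4\right)\right) = 72 \cdot 20 = 1440$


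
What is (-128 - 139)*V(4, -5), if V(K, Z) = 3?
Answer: -801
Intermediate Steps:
(-128 - 139)*V(4, -5) = (-128 - 139)*3 = -267*3 = -801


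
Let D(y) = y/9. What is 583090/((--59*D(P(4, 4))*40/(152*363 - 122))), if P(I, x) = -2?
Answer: -14445646587/236 ≈ -6.1210e+7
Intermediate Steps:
D(y) = y/9 (D(y) = y*(1/9) = y/9)
583090/((--59*D(P(4, 4))*40/(152*363 - 122))) = 583090/((--59*(-2)/9*40/(152*363 - 122))) = 583090/((--59*(-2/9)*40/(55176 - 122))) = 583090/((-(118/9)*40/55054)) = 583090/((-4720/(9*55054))) = 583090/((-1*2360/247743)) = 583090/(-2360/247743) = 583090*(-247743/2360) = -14445646587/236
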